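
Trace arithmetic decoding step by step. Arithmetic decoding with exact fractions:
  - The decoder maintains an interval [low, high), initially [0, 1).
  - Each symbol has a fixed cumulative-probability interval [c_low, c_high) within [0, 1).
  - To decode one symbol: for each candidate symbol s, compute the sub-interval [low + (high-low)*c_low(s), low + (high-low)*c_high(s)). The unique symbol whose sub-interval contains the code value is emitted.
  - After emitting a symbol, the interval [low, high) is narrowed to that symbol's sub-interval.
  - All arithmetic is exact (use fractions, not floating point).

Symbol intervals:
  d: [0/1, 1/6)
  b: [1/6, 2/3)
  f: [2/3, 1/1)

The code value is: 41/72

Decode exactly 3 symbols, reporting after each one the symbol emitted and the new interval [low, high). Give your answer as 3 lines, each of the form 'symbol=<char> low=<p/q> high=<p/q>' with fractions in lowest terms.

Answer: symbol=b low=1/6 high=2/3
symbol=f low=1/2 high=2/3
symbol=b low=19/36 high=11/18

Derivation:
Step 1: interval [0/1, 1/1), width = 1/1 - 0/1 = 1/1
  'd': [0/1 + 1/1*0/1, 0/1 + 1/1*1/6) = [0/1, 1/6)
  'b': [0/1 + 1/1*1/6, 0/1 + 1/1*2/3) = [1/6, 2/3) <- contains code 41/72
  'f': [0/1 + 1/1*2/3, 0/1 + 1/1*1/1) = [2/3, 1/1)
  emit 'b', narrow to [1/6, 2/3)
Step 2: interval [1/6, 2/3), width = 2/3 - 1/6 = 1/2
  'd': [1/6 + 1/2*0/1, 1/6 + 1/2*1/6) = [1/6, 1/4)
  'b': [1/6 + 1/2*1/6, 1/6 + 1/2*2/3) = [1/4, 1/2)
  'f': [1/6 + 1/2*2/3, 1/6 + 1/2*1/1) = [1/2, 2/3) <- contains code 41/72
  emit 'f', narrow to [1/2, 2/3)
Step 3: interval [1/2, 2/3), width = 2/3 - 1/2 = 1/6
  'd': [1/2 + 1/6*0/1, 1/2 + 1/6*1/6) = [1/2, 19/36)
  'b': [1/2 + 1/6*1/6, 1/2 + 1/6*2/3) = [19/36, 11/18) <- contains code 41/72
  'f': [1/2 + 1/6*2/3, 1/2 + 1/6*1/1) = [11/18, 2/3)
  emit 'b', narrow to [19/36, 11/18)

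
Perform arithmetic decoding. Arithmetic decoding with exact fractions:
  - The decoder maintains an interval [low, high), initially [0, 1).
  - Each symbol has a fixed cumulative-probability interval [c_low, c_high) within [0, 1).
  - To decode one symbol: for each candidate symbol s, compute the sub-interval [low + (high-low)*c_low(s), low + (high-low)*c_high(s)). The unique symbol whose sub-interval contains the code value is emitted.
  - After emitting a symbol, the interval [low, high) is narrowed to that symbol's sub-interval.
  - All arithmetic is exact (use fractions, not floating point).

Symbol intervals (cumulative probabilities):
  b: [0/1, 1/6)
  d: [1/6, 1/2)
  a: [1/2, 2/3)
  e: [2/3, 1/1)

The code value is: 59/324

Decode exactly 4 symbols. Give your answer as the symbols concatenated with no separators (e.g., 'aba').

Step 1: interval [0/1, 1/1), width = 1/1 - 0/1 = 1/1
  'b': [0/1 + 1/1*0/1, 0/1 + 1/1*1/6) = [0/1, 1/6)
  'd': [0/1 + 1/1*1/6, 0/1 + 1/1*1/2) = [1/6, 1/2) <- contains code 59/324
  'a': [0/1 + 1/1*1/2, 0/1 + 1/1*2/3) = [1/2, 2/3)
  'e': [0/1 + 1/1*2/3, 0/1 + 1/1*1/1) = [2/3, 1/1)
  emit 'd', narrow to [1/6, 1/2)
Step 2: interval [1/6, 1/2), width = 1/2 - 1/6 = 1/3
  'b': [1/6 + 1/3*0/1, 1/6 + 1/3*1/6) = [1/6, 2/9) <- contains code 59/324
  'd': [1/6 + 1/3*1/6, 1/6 + 1/3*1/2) = [2/9, 1/3)
  'a': [1/6 + 1/3*1/2, 1/6 + 1/3*2/3) = [1/3, 7/18)
  'e': [1/6 + 1/3*2/3, 1/6 + 1/3*1/1) = [7/18, 1/2)
  emit 'b', narrow to [1/6, 2/9)
Step 3: interval [1/6, 2/9), width = 2/9 - 1/6 = 1/18
  'b': [1/6 + 1/18*0/1, 1/6 + 1/18*1/6) = [1/6, 19/108)
  'd': [1/6 + 1/18*1/6, 1/6 + 1/18*1/2) = [19/108, 7/36) <- contains code 59/324
  'a': [1/6 + 1/18*1/2, 1/6 + 1/18*2/3) = [7/36, 11/54)
  'e': [1/6 + 1/18*2/3, 1/6 + 1/18*1/1) = [11/54, 2/9)
  emit 'd', narrow to [19/108, 7/36)
Step 4: interval [19/108, 7/36), width = 7/36 - 19/108 = 1/54
  'b': [19/108 + 1/54*0/1, 19/108 + 1/54*1/6) = [19/108, 29/162)
  'd': [19/108 + 1/54*1/6, 19/108 + 1/54*1/2) = [29/162, 5/27) <- contains code 59/324
  'a': [19/108 + 1/54*1/2, 19/108 + 1/54*2/3) = [5/27, 61/324)
  'e': [19/108 + 1/54*2/3, 19/108 + 1/54*1/1) = [61/324, 7/36)
  emit 'd', narrow to [29/162, 5/27)

Answer: dbdd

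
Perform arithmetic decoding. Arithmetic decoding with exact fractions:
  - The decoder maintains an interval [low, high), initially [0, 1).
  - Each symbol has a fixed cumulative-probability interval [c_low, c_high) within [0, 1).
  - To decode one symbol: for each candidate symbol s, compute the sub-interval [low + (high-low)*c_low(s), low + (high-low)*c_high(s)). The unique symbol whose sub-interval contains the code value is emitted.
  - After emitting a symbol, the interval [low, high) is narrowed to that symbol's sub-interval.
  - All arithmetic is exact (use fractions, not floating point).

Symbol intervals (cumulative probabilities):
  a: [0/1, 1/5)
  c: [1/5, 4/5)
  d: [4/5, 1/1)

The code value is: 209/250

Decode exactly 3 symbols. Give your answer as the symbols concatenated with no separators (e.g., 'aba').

Answer: dad

Derivation:
Step 1: interval [0/1, 1/1), width = 1/1 - 0/1 = 1/1
  'a': [0/1 + 1/1*0/1, 0/1 + 1/1*1/5) = [0/1, 1/5)
  'c': [0/1 + 1/1*1/5, 0/1 + 1/1*4/5) = [1/5, 4/5)
  'd': [0/1 + 1/1*4/5, 0/1 + 1/1*1/1) = [4/5, 1/1) <- contains code 209/250
  emit 'd', narrow to [4/5, 1/1)
Step 2: interval [4/5, 1/1), width = 1/1 - 4/5 = 1/5
  'a': [4/5 + 1/5*0/1, 4/5 + 1/5*1/5) = [4/5, 21/25) <- contains code 209/250
  'c': [4/5 + 1/5*1/5, 4/5 + 1/5*4/5) = [21/25, 24/25)
  'd': [4/5 + 1/5*4/5, 4/5 + 1/5*1/1) = [24/25, 1/1)
  emit 'a', narrow to [4/5, 21/25)
Step 3: interval [4/5, 21/25), width = 21/25 - 4/5 = 1/25
  'a': [4/5 + 1/25*0/1, 4/5 + 1/25*1/5) = [4/5, 101/125)
  'c': [4/5 + 1/25*1/5, 4/5 + 1/25*4/5) = [101/125, 104/125)
  'd': [4/5 + 1/25*4/5, 4/5 + 1/25*1/1) = [104/125, 21/25) <- contains code 209/250
  emit 'd', narrow to [104/125, 21/25)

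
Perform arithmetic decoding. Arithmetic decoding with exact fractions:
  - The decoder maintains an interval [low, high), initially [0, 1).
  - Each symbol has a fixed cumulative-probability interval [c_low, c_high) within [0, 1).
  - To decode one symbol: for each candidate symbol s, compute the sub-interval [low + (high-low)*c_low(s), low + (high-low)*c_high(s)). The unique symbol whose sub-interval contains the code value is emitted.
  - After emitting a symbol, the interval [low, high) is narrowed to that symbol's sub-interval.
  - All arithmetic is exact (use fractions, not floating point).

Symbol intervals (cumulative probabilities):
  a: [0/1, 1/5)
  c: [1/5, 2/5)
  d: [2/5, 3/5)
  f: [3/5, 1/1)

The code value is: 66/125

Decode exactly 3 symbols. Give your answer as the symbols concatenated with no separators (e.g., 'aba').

Answer: dfa

Derivation:
Step 1: interval [0/1, 1/1), width = 1/1 - 0/1 = 1/1
  'a': [0/1 + 1/1*0/1, 0/1 + 1/1*1/5) = [0/1, 1/5)
  'c': [0/1 + 1/1*1/5, 0/1 + 1/1*2/5) = [1/5, 2/5)
  'd': [0/1 + 1/1*2/5, 0/1 + 1/1*3/5) = [2/5, 3/5) <- contains code 66/125
  'f': [0/1 + 1/1*3/5, 0/1 + 1/1*1/1) = [3/5, 1/1)
  emit 'd', narrow to [2/5, 3/5)
Step 2: interval [2/5, 3/5), width = 3/5 - 2/5 = 1/5
  'a': [2/5 + 1/5*0/1, 2/5 + 1/5*1/5) = [2/5, 11/25)
  'c': [2/5 + 1/5*1/5, 2/5 + 1/5*2/5) = [11/25, 12/25)
  'd': [2/5 + 1/5*2/5, 2/5 + 1/5*3/5) = [12/25, 13/25)
  'f': [2/5 + 1/5*3/5, 2/5 + 1/5*1/1) = [13/25, 3/5) <- contains code 66/125
  emit 'f', narrow to [13/25, 3/5)
Step 3: interval [13/25, 3/5), width = 3/5 - 13/25 = 2/25
  'a': [13/25 + 2/25*0/1, 13/25 + 2/25*1/5) = [13/25, 67/125) <- contains code 66/125
  'c': [13/25 + 2/25*1/5, 13/25 + 2/25*2/5) = [67/125, 69/125)
  'd': [13/25 + 2/25*2/5, 13/25 + 2/25*3/5) = [69/125, 71/125)
  'f': [13/25 + 2/25*3/5, 13/25 + 2/25*1/1) = [71/125, 3/5)
  emit 'a', narrow to [13/25, 67/125)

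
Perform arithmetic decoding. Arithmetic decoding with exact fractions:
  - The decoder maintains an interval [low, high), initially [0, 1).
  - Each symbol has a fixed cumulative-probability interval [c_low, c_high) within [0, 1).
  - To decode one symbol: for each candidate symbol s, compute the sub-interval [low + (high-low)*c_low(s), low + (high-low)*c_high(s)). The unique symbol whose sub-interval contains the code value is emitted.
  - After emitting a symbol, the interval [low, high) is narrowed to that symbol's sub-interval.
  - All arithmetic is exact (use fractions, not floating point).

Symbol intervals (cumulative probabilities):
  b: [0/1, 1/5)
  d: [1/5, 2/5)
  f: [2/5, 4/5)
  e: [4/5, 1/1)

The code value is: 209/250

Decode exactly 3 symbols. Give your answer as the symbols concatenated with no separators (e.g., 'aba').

Answer: ebe

Derivation:
Step 1: interval [0/1, 1/1), width = 1/1 - 0/1 = 1/1
  'b': [0/1 + 1/1*0/1, 0/1 + 1/1*1/5) = [0/1, 1/5)
  'd': [0/1 + 1/1*1/5, 0/1 + 1/1*2/5) = [1/5, 2/5)
  'f': [0/1 + 1/1*2/5, 0/1 + 1/1*4/5) = [2/5, 4/5)
  'e': [0/1 + 1/1*4/5, 0/1 + 1/1*1/1) = [4/5, 1/1) <- contains code 209/250
  emit 'e', narrow to [4/5, 1/1)
Step 2: interval [4/5, 1/1), width = 1/1 - 4/5 = 1/5
  'b': [4/5 + 1/5*0/1, 4/5 + 1/5*1/5) = [4/5, 21/25) <- contains code 209/250
  'd': [4/5 + 1/5*1/5, 4/5 + 1/5*2/5) = [21/25, 22/25)
  'f': [4/5 + 1/5*2/5, 4/5 + 1/5*4/5) = [22/25, 24/25)
  'e': [4/5 + 1/5*4/5, 4/5 + 1/5*1/1) = [24/25, 1/1)
  emit 'b', narrow to [4/5, 21/25)
Step 3: interval [4/5, 21/25), width = 21/25 - 4/5 = 1/25
  'b': [4/5 + 1/25*0/1, 4/5 + 1/25*1/5) = [4/5, 101/125)
  'd': [4/5 + 1/25*1/5, 4/5 + 1/25*2/5) = [101/125, 102/125)
  'f': [4/5 + 1/25*2/5, 4/5 + 1/25*4/5) = [102/125, 104/125)
  'e': [4/5 + 1/25*4/5, 4/5 + 1/25*1/1) = [104/125, 21/25) <- contains code 209/250
  emit 'e', narrow to [104/125, 21/25)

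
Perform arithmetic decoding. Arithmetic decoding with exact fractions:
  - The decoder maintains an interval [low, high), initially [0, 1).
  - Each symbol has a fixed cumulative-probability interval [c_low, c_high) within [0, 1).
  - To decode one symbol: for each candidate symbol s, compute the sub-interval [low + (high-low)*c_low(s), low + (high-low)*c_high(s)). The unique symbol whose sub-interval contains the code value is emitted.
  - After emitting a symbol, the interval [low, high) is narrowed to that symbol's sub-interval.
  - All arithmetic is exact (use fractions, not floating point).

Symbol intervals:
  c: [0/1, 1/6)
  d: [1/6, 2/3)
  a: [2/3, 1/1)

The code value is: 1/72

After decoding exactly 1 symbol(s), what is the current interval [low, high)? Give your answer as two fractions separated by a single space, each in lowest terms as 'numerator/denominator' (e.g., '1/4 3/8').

Answer: 0/1 1/6

Derivation:
Step 1: interval [0/1, 1/1), width = 1/1 - 0/1 = 1/1
  'c': [0/1 + 1/1*0/1, 0/1 + 1/1*1/6) = [0/1, 1/6) <- contains code 1/72
  'd': [0/1 + 1/1*1/6, 0/1 + 1/1*2/3) = [1/6, 2/3)
  'a': [0/1 + 1/1*2/3, 0/1 + 1/1*1/1) = [2/3, 1/1)
  emit 'c', narrow to [0/1, 1/6)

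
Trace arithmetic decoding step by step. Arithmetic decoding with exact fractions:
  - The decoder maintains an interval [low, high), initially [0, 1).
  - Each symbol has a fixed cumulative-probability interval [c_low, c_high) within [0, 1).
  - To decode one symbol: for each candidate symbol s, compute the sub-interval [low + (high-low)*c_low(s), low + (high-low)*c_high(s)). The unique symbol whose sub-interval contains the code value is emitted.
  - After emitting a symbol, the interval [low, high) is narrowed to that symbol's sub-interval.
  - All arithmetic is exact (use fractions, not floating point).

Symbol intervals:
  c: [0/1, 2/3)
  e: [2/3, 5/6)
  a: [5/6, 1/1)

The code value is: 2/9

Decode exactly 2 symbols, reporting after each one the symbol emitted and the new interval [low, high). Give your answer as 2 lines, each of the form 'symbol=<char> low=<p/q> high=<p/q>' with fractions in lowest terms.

Step 1: interval [0/1, 1/1), width = 1/1 - 0/1 = 1/1
  'c': [0/1 + 1/1*0/1, 0/1 + 1/1*2/3) = [0/1, 2/3) <- contains code 2/9
  'e': [0/1 + 1/1*2/3, 0/1 + 1/1*5/6) = [2/3, 5/6)
  'a': [0/1 + 1/1*5/6, 0/1 + 1/1*1/1) = [5/6, 1/1)
  emit 'c', narrow to [0/1, 2/3)
Step 2: interval [0/1, 2/3), width = 2/3 - 0/1 = 2/3
  'c': [0/1 + 2/3*0/1, 0/1 + 2/3*2/3) = [0/1, 4/9) <- contains code 2/9
  'e': [0/1 + 2/3*2/3, 0/1 + 2/3*5/6) = [4/9, 5/9)
  'a': [0/1 + 2/3*5/6, 0/1 + 2/3*1/1) = [5/9, 2/3)
  emit 'c', narrow to [0/1, 4/9)

Answer: symbol=c low=0/1 high=2/3
symbol=c low=0/1 high=4/9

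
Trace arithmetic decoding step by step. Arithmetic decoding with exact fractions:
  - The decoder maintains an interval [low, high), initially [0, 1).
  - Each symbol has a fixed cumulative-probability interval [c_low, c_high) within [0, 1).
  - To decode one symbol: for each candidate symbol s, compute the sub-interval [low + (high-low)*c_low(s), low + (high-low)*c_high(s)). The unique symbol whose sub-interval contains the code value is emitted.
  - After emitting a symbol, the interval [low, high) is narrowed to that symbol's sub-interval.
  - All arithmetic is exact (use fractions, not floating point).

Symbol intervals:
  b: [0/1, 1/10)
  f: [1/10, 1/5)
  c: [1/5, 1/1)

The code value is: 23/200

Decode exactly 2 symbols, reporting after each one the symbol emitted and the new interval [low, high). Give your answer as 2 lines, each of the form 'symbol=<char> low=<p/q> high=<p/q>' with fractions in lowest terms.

Answer: symbol=f low=1/10 high=1/5
symbol=f low=11/100 high=3/25

Derivation:
Step 1: interval [0/1, 1/1), width = 1/1 - 0/1 = 1/1
  'b': [0/1 + 1/1*0/1, 0/1 + 1/1*1/10) = [0/1, 1/10)
  'f': [0/1 + 1/1*1/10, 0/1 + 1/1*1/5) = [1/10, 1/5) <- contains code 23/200
  'c': [0/1 + 1/1*1/5, 0/1 + 1/1*1/1) = [1/5, 1/1)
  emit 'f', narrow to [1/10, 1/5)
Step 2: interval [1/10, 1/5), width = 1/5 - 1/10 = 1/10
  'b': [1/10 + 1/10*0/1, 1/10 + 1/10*1/10) = [1/10, 11/100)
  'f': [1/10 + 1/10*1/10, 1/10 + 1/10*1/5) = [11/100, 3/25) <- contains code 23/200
  'c': [1/10 + 1/10*1/5, 1/10 + 1/10*1/1) = [3/25, 1/5)
  emit 'f', narrow to [11/100, 3/25)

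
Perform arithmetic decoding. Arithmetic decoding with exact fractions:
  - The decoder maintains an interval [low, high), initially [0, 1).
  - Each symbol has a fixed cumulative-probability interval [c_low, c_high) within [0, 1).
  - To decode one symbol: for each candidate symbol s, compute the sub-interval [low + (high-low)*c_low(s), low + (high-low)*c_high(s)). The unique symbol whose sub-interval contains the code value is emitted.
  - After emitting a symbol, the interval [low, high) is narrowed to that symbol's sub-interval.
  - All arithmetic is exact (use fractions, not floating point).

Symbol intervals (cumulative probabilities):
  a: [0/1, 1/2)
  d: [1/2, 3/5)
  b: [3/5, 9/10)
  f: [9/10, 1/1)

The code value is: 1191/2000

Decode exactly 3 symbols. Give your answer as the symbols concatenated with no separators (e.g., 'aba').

Step 1: interval [0/1, 1/1), width = 1/1 - 0/1 = 1/1
  'a': [0/1 + 1/1*0/1, 0/1 + 1/1*1/2) = [0/1, 1/2)
  'd': [0/1 + 1/1*1/2, 0/1 + 1/1*3/5) = [1/2, 3/5) <- contains code 1191/2000
  'b': [0/1 + 1/1*3/5, 0/1 + 1/1*9/10) = [3/5, 9/10)
  'f': [0/1 + 1/1*9/10, 0/1 + 1/1*1/1) = [9/10, 1/1)
  emit 'd', narrow to [1/2, 3/5)
Step 2: interval [1/2, 3/5), width = 3/5 - 1/2 = 1/10
  'a': [1/2 + 1/10*0/1, 1/2 + 1/10*1/2) = [1/2, 11/20)
  'd': [1/2 + 1/10*1/2, 1/2 + 1/10*3/5) = [11/20, 14/25)
  'b': [1/2 + 1/10*3/5, 1/2 + 1/10*9/10) = [14/25, 59/100)
  'f': [1/2 + 1/10*9/10, 1/2 + 1/10*1/1) = [59/100, 3/5) <- contains code 1191/2000
  emit 'f', narrow to [59/100, 3/5)
Step 3: interval [59/100, 3/5), width = 3/5 - 59/100 = 1/100
  'a': [59/100 + 1/100*0/1, 59/100 + 1/100*1/2) = [59/100, 119/200)
  'd': [59/100 + 1/100*1/2, 59/100 + 1/100*3/5) = [119/200, 149/250) <- contains code 1191/2000
  'b': [59/100 + 1/100*3/5, 59/100 + 1/100*9/10) = [149/250, 599/1000)
  'f': [59/100 + 1/100*9/10, 59/100 + 1/100*1/1) = [599/1000, 3/5)
  emit 'd', narrow to [119/200, 149/250)

Answer: dfd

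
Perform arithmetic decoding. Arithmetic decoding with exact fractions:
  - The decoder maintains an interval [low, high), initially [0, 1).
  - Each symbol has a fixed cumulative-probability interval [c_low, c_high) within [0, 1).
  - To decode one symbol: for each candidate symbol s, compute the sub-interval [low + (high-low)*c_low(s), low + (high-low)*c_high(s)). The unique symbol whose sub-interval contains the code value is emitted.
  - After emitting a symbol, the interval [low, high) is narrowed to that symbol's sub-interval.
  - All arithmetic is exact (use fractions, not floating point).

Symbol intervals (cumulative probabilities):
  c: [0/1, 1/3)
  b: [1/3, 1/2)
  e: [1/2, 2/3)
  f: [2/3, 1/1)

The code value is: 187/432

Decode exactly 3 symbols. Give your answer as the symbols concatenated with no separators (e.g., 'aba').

Answer: bee

Derivation:
Step 1: interval [0/1, 1/1), width = 1/1 - 0/1 = 1/1
  'c': [0/1 + 1/1*0/1, 0/1 + 1/1*1/3) = [0/1, 1/3)
  'b': [0/1 + 1/1*1/3, 0/1 + 1/1*1/2) = [1/3, 1/2) <- contains code 187/432
  'e': [0/1 + 1/1*1/2, 0/1 + 1/1*2/3) = [1/2, 2/3)
  'f': [0/1 + 1/1*2/3, 0/1 + 1/1*1/1) = [2/3, 1/1)
  emit 'b', narrow to [1/3, 1/2)
Step 2: interval [1/3, 1/2), width = 1/2 - 1/3 = 1/6
  'c': [1/3 + 1/6*0/1, 1/3 + 1/6*1/3) = [1/3, 7/18)
  'b': [1/3 + 1/6*1/3, 1/3 + 1/6*1/2) = [7/18, 5/12)
  'e': [1/3 + 1/6*1/2, 1/3 + 1/6*2/3) = [5/12, 4/9) <- contains code 187/432
  'f': [1/3 + 1/6*2/3, 1/3 + 1/6*1/1) = [4/9, 1/2)
  emit 'e', narrow to [5/12, 4/9)
Step 3: interval [5/12, 4/9), width = 4/9 - 5/12 = 1/36
  'c': [5/12 + 1/36*0/1, 5/12 + 1/36*1/3) = [5/12, 23/54)
  'b': [5/12 + 1/36*1/3, 5/12 + 1/36*1/2) = [23/54, 31/72)
  'e': [5/12 + 1/36*1/2, 5/12 + 1/36*2/3) = [31/72, 47/108) <- contains code 187/432
  'f': [5/12 + 1/36*2/3, 5/12 + 1/36*1/1) = [47/108, 4/9)
  emit 'e', narrow to [31/72, 47/108)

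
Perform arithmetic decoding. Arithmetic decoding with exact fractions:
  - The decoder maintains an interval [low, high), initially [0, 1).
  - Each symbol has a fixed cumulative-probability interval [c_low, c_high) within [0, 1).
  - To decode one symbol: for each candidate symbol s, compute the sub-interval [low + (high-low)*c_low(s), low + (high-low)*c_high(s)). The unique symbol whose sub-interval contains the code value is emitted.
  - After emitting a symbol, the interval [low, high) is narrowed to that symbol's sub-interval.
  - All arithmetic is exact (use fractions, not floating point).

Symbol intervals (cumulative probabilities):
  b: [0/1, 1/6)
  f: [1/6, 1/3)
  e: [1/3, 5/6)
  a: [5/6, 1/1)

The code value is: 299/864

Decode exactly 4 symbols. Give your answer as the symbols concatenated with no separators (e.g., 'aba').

Answer: ebba

Derivation:
Step 1: interval [0/1, 1/1), width = 1/1 - 0/1 = 1/1
  'b': [0/1 + 1/1*0/1, 0/1 + 1/1*1/6) = [0/1, 1/6)
  'f': [0/1 + 1/1*1/6, 0/1 + 1/1*1/3) = [1/6, 1/3)
  'e': [0/1 + 1/1*1/3, 0/1 + 1/1*5/6) = [1/3, 5/6) <- contains code 299/864
  'a': [0/1 + 1/1*5/6, 0/1 + 1/1*1/1) = [5/6, 1/1)
  emit 'e', narrow to [1/3, 5/6)
Step 2: interval [1/3, 5/6), width = 5/6 - 1/3 = 1/2
  'b': [1/3 + 1/2*0/1, 1/3 + 1/2*1/6) = [1/3, 5/12) <- contains code 299/864
  'f': [1/3 + 1/2*1/6, 1/3 + 1/2*1/3) = [5/12, 1/2)
  'e': [1/3 + 1/2*1/3, 1/3 + 1/2*5/6) = [1/2, 3/4)
  'a': [1/3 + 1/2*5/6, 1/3 + 1/2*1/1) = [3/4, 5/6)
  emit 'b', narrow to [1/3, 5/12)
Step 3: interval [1/3, 5/12), width = 5/12 - 1/3 = 1/12
  'b': [1/3 + 1/12*0/1, 1/3 + 1/12*1/6) = [1/3, 25/72) <- contains code 299/864
  'f': [1/3 + 1/12*1/6, 1/3 + 1/12*1/3) = [25/72, 13/36)
  'e': [1/3 + 1/12*1/3, 1/3 + 1/12*5/6) = [13/36, 29/72)
  'a': [1/3 + 1/12*5/6, 1/3 + 1/12*1/1) = [29/72, 5/12)
  emit 'b', narrow to [1/3, 25/72)
Step 4: interval [1/3, 25/72), width = 25/72 - 1/3 = 1/72
  'b': [1/3 + 1/72*0/1, 1/3 + 1/72*1/6) = [1/3, 145/432)
  'f': [1/3 + 1/72*1/6, 1/3 + 1/72*1/3) = [145/432, 73/216)
  'e': [1/3 + 1/72*1/3, 1/3 + 1/72*5/6) = [73/216, 149/432)
  'a': [1/3 + 1/72*5/6, 1/3 + 1/72*1/1) = [149/432, 25/72) <- contains code 299/864
  emit 'a', narrow to [149/432, 25/72)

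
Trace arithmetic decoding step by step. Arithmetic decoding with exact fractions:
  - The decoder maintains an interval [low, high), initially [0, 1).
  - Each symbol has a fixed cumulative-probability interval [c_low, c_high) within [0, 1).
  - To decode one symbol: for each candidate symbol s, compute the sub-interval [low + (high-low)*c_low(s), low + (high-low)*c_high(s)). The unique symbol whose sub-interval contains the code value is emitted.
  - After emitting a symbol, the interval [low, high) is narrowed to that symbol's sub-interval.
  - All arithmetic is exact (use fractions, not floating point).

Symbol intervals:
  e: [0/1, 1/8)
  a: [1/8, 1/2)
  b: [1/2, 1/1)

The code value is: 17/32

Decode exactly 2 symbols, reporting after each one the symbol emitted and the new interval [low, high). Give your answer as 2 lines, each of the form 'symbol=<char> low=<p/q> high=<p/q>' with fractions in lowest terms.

Step 1: interval [0/1, 1/1), width = 1/1 - 0/1 = 1/1
  'e': [0/1 + 1/1*0/1, 0/1 + 1/1*1/8) = [0/1, 1/8)
  'a': [0/1 + 1/1*1/8, 0/1 + 1/1*1/2) = [1/8, 1/2)
  'b': [0/1 + 1/1*1/2, 0/1 + 1/1*1/1) = [1/2, 1/1) <- contains code 17/32
  emit 'b', narrow to [1/2, 1/1)
Step 2: interval [1/2, 1/1), width = 1/1 - 1/2 = 1/2
  'e': [1/2 + 1/2*0/1, 1/2 + 1/2*1/8) = [1/2, 9/16) <- contains code 17/32
  'a': [1/2 + 1/2*1/8, 1/2 + 1/2*1/2) = [9/16, 3/4)
  'b': [1/2 + 1/2*1/2, 1/2 + 1/2*1/1) = [3/4, 1/1)
  emit 'e', narrow to [1/2, 9/16)

Answer: symbol=b low=1/2 high=1/1
symbol=e low=1/2 high=9/16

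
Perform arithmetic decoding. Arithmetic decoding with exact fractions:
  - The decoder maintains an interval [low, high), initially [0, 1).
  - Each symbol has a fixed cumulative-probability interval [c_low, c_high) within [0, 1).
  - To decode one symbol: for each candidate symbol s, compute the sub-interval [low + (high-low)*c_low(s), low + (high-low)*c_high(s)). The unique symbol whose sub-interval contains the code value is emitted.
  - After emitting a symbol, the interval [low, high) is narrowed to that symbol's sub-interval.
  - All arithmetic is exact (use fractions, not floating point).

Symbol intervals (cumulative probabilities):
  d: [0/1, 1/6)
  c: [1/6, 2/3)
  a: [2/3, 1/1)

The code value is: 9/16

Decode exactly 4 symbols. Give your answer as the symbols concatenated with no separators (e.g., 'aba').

Step 1: interval [0/1, 1/1), width = 1/1 - 0/1 = 1/1
  'd': [0/1 + 1/1*0/1, 0/1 + 1/1*1/6) = [0/1, 1/6)
  'c': [0/1 + 1/1*1/6, 0/1 + 1/1*2/3) = [1/6, 2/3) <- contains code 9/16
  'a': [0/1 + 1/1*2/3, 0/1 + 1/1*1/1) = [2/3, 1/1)
  emit 'c', narrow to [1/6, 2/3)
Step 2: interval [1/6, 2/3), width = 2/3 - 1/6 = 1/2
  'd': [1/6 + 1/2*0/1, 1/6 + 1/2*1/6) = [1/6, 1/4)
  'c': [1/6 + 1/2*1/6, 1/6 + 1/2*2/3) = [1/4, 1/2)
  'a': [1/6 + 1/2*2/3, 1/6 + 1/2*1/1) = [1/2, 2/3) <- contains code 9/16
  emit 'a', narrow to [1/2, 2/3)
Step 3: interval [1/2, 2/3), width = 2/3 - 1/2 = 1/6
  'd': [1/2 + 1/6*0/1, 1/2 + 1/6*1/6) = [1/2, 19/36)
  'c': [1/2 + 1/6*1/6, 1/2 + 1/6*2/3) = [19/36, 11/18) <- contains code 9/16
  'a': [1/2 + 1/6*2/3, 1/2 + 1/6*1/1) = [11/18, 2/3)
  emit 'c', narrow to [19/36, 11/18)
Step 4: interval [19/36, 11/18), width = 11/18 - 19/36 = 1/12
  'd': [19/36 + 1/12*0/1, 19/36 + 1/12*1/6) = [19/36, 13/24)
  'c': [19/36 + 1/12*1/6, 19/36 + 1/12*2/3) = [13/24, 7/12) <- contains code 9/16
  'a': [19/36 + 1/12*2/3, 19/36 + 1/12*1/1) = [7/12, 11/18)
  emit 'c', narrow to [13/24, 7/12)

Answer: cacc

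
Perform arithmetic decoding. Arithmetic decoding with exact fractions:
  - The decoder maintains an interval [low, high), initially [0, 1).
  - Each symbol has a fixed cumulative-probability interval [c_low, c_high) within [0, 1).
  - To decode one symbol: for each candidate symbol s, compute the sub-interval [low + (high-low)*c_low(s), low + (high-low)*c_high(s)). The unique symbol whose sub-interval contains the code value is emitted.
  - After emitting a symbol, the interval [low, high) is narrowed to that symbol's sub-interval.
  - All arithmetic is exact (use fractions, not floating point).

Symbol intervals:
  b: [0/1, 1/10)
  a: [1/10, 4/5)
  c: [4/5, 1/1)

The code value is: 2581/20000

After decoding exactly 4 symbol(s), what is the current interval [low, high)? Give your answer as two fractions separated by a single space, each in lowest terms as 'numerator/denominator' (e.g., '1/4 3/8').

Step 1: interval [0/1, 1/1), width = 1/1 - 0/1 = 1/1
  'b': [0/1 + 1/1*0/1, 0/1 + 1/1*1/10) = [0/1, 1/10)
  'a': [0/1 + 1/1*1/10, 0/1 + 1/1*4/5) = [1/10, 4/5) <- contains code 2581/20000
  'c': [0/1 + 1/1*4/5, 0/1 + 1/1*1/1) = [4/5, 1/1)
  emit 'a', narrow to [1/10, 4/5)
Step 2: interval [1/10, 4/5), width = 4/5 - 1/10 = 7/10
  'b': [1/10 + 7/10*0/1, 1/10 + 7/10*1/10) = [1/10, 17/100) <- contains code 2581/20000
  'a': [1/10 + 7/10*1/10, 1/10 + 7/10*4/5) = [17/100, 33/50)
  'c': [1/10 + 7/10*4/5, 1/10 + 7/10*1/1) = [33/50, 4/5)
  emit 'b', narrow to [1/10, 17/100)
Step 3: interval [1/10, 17/100), width = 17/100 - 1/10 = 7/100
  'b': [1/10 + 7/100*0/1, 1/10 + 7/100*1/10) = [1/10, 107/1000)
  'a': [1/10 + 7/100*1/10, 1/10 + 7/100*4/5) = [107/1000, 39/250) <- contains code 2581/20000
  'c': [1/10 + 7/100*4/5, 1/10 + 7/100*1/1) = [39/250, 17/100)
  emit 'a', narrow to [107/1000, 39/250)
Step 4: interval [107/1000, 39/250), width = 39/250 - 107/1000 = 49/1000
  'b': [107/1000 + 49/1000*0/1, 107/1000 + 49/1000*1/10) = [107/1000, 1119/10000)
  'a': [107/1000 + 49/1000*1/10, 107/1000 + 49/1000*4/5) = [1119/10000, 731/5000) <- contains code 2581/20000
  'c': [107/1000 + 49/1000*4/5, 107/1000 + 49/1000*1/1) = [731/5000, 39/250)
  emit 'a', narrow to [1119/10000, 731/5000)

Answer: 1119/10000 731/5000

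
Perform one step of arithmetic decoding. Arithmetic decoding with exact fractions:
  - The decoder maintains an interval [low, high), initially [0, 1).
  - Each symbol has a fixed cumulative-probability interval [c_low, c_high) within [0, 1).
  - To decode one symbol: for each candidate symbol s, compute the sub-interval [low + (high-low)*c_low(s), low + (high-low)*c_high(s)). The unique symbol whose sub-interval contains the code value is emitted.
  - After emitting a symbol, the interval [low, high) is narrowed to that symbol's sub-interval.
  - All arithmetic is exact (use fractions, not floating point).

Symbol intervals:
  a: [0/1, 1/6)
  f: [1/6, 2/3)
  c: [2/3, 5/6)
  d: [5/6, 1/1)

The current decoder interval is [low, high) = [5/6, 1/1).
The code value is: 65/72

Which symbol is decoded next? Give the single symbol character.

Answer: f

Derivation:
Interval width = high − low = 1/1 − 5/6 = 1/6
Scaled code = (code − low) / width = (65/72 − 5/6) / 1/6 = 5/12
  a: [0/1, 1/6) 
  f: [1/6, 2/3) ← scaled code falls here ✓
  c: [2/3, 5/6) 
  d: [5/6, 1/1) 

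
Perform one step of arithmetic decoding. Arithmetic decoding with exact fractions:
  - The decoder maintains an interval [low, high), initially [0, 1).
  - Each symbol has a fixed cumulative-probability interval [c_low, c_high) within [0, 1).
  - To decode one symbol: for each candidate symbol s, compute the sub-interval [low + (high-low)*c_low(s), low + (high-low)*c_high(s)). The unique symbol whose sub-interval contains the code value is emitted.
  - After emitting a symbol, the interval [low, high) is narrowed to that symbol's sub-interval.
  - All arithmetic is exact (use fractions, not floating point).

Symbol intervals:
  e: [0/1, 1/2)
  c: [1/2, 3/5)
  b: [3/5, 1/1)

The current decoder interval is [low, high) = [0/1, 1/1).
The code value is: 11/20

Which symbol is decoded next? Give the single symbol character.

Interval width = high − low = 1/1 − 0/1 = 1/1
Scaled code = (code − low) / width = (11/20 − 0/1) / 1/1 = 11/20
  e: [0/1, 1/2) 
  c: [1/2, 3/5) ← scaled code falls here ✓
  b: [3/5, 1/1) 

Answer: c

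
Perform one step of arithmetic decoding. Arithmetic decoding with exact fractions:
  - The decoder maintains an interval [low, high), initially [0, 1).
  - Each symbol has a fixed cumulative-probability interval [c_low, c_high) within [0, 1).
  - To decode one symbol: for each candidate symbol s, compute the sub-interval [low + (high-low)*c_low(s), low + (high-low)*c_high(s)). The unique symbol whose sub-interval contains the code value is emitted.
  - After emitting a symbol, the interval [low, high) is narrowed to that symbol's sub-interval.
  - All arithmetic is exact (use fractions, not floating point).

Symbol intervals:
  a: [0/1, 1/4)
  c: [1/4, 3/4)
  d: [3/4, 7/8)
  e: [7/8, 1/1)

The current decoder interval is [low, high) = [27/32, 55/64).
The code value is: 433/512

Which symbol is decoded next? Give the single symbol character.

Answer: a

Derivation:
Interval width = high − low = 55/64 − 27/32 = 1/64
Scaled code = (code − low) / width = (433/512 − 27/32) / 1/64 = 1/8
  a: [0/1, 1/4) ← scaled code falls here ✓
  c: [1/4, 3/4) 
  d: [3/4, 7/8) 
  e: [7/8, 1/1) 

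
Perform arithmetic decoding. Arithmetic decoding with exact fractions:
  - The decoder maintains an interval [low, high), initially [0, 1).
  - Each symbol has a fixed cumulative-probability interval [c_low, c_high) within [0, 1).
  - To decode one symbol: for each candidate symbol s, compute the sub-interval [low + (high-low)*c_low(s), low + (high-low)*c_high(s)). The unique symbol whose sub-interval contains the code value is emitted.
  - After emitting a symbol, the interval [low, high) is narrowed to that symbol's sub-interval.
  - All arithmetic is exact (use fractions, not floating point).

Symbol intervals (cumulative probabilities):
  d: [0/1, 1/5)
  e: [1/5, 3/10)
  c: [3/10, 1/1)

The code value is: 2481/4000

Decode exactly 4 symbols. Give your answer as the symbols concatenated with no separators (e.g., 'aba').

Step 1: interval [0/1, 1/1), width = 1/1 - 0/1 = 1/1
  'd': [0/1 + 1/1*0/1, 0/1 + 1/1*1/5) = [0/1, 1/5)
  'e': [0/1 + 1/1*1/5, 0/1 + 1/1*3/10) = [1/5, 3/10)
  'c': [0/1 + 1/1*3/10, 0/1 + 1/1*1/1) = [3/10, 1/1) <- contains code 2481/4000
  emit 'c', narrow to [3/10, 1/1)
Step 2: interval [3/10, 1/1), width = 1/1 - 3/10 = 7/10
  'd': [3/10 + 7/10*0/1, 3/10 + 7/10*1/5) = [3/10, 11/25)
  'e': [3/10 + 7/10*1/5, 3/10 + 7/10*3/10) = [11/25, 51/100)
  'c': [3/10 + 7/10*3/10, 3/10 + 7/10*1/1) = [51/100, 1/1) <- contains code 2481/4000
  emit 'c', narrow to [51/100, 1/1)
Step 3: interval [51/100, 1/1), width = 1/1 - 51/100 = 49/100
  'd': [51/100 + 49/100*0/1, 51/100 + 49/100*1/5) = [51/100, 76/125)
  'e': [51/100 + 49/100*1/5, 51/100 + 49/100*3/10) = [76/125, 657/1000) <- contains code 2481/4000
  'c': [51/100 + 49/100*3/10, 51/100 + 49/100*1/1) = [657/1000, 1/1)
  emit 'e', narrow to [76/125, 657/1000)
Step 4: interval [76/125, 657/1000), width = 657/1000 - 76/125 = 49/1000
  'd': [76/125 + 49/1000*0/1, 76/125 + 49/1000*1/5) = [76/125, 3089/5000)
  'e': [76/125 + 49/1000*1/5, 76/125 + 49/1000*3/10) = [3089/5000, 6227/10000) <- contains code 2481/4000
  'c': [76/125 + 49/1000*3/10, 76/125 + 49/1000*1/1) = [6227/10000, 657/1000)
  emit 'e', narrow to [3089/5000, 6227/10000)

Answer: ccee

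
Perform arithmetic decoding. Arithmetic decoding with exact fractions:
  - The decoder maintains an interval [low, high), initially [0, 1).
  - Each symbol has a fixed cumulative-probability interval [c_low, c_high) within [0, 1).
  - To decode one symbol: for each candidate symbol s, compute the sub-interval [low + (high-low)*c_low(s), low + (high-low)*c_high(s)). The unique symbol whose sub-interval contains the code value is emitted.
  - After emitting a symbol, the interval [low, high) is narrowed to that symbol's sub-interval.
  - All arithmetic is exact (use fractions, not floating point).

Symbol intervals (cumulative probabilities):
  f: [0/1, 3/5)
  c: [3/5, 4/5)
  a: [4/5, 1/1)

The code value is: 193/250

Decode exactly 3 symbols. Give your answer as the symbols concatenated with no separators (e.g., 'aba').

Step 1: interval [0/1, 1/1), width = 1/1 - 0/1 = 1/1
  'f': [0/1 + 1/1*0/1, 0/1 + 1/1*3/5) = [0/1, 3/5)
  'c': [0/1 + 1/1*3/5, 0/1 + 1/1*4/5) = [3/5, 4/5) <- contains code 193/250
  'a': [0/1 + 1/1*4/5, 0/1 + 1/1*1/1) = [4/5, 1/1)
  emit 'c', narrow to [3/5, 4/5)
Step 2: interval [3/5, 4/5), width = 4/5 - 3/5 = 1/5
  'f': [3/5 + 1/5*0/1, 3/5 + 1/5*3/5) = [3/5, 18/25)
  'c': [3/5 + 1/5*3/5, 3/5 + 1/5*4/5) = [18/25, 19/25)
  'a': [3/5 + 1/5*4/5, 3/5 + 1/5*1/1) = [19/25, 4/5) <- contains code 193/250
  emit 'a', narrow to [19/25, 4/5)
Step 3: interval [19/25, 4/5), width = 4/5 - 19/25 = 1/25
  'f': [19/25 + 1/25*0/1, 19/25 + 1/25*3/5) = [19/25, 98/125) <- contains code 193/250
  'c': [19/25 + 1/25*3/5, 19/25 + 1/25*4/5) = [98/125, 99/125)
  'a': [19/25 + 1/25*4/5, 19/25 + 1/25*1/1) = [99/125, 4/5)
  emit 'f', narrow to [19/25, 98/125)

Answer: caf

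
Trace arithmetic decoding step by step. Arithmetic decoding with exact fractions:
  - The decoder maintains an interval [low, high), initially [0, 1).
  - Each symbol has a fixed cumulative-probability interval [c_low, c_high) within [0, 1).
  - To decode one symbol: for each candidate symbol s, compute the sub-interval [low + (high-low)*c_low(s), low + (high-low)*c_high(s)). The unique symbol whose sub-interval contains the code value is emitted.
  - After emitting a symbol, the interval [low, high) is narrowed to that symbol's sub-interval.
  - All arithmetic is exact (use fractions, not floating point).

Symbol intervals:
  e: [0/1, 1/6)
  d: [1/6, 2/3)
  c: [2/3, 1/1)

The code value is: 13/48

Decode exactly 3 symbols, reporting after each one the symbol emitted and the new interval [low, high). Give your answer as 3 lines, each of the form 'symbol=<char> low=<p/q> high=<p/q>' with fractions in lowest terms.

Step 1: interval [0/1, 1/1), width = 1/1 - 0/1 = 1/1
  'e': [0/1 + 1/1*0/1, 0/1 + 1/1*1/6) = [0/1, 1/6)
  'd': [0/1 + 1/1*1/6, 0/1 + 1/1*2/3) = [1/6, 2/3) <- contains code 13/48
  'c': [0/1 + 1/1*2/3, 0/1 + 1/1*1/1) = [2/3, 1/1)
  emit 'd', narrow to [1/6, 2/3)
Step 2: interval [1/6, 2/3), width = 2/3 - 1/6 = 1/2
  'e': [1/6 + 1/2*0/1, 1/6 + 1/2*1/6) = [1/6, 1/4)
  'd': [1/6 + 1/2*1/6, 1/6 + 1/2*2/3) = [1/4, 1/2) <- contains code 13/48
  'c': [1/6 + 1/2*2/3, 1/6 + 1/2*1/1) = [1/2, 2/3)
  emit 'd', narrow to [1/4, 1/2)
Step 3: interval [1/4, 1/2), width = 1/2 - 1/4 = 1/4
  'e': [1/4 + 1/4*0/1, 1/4 + 1/4*1/6) = [1/4, 7/24) <- contains code 13/48
  'd': [1/4 + 1/4*1/6, 1/4 + 1/4*2/3) = [7/24, 5/12)
  'c': [1/4 + 1/4*2/3, 1/4 + 1/4*1/1) = [5/12, 1/2)
  emit 'e', narrow to [1/4, 7/24)

Answer: symbol=d low=1/6 high=2/3
symbol=d low=1/4 high=1/2
symbol=e low=1/4 high=7/24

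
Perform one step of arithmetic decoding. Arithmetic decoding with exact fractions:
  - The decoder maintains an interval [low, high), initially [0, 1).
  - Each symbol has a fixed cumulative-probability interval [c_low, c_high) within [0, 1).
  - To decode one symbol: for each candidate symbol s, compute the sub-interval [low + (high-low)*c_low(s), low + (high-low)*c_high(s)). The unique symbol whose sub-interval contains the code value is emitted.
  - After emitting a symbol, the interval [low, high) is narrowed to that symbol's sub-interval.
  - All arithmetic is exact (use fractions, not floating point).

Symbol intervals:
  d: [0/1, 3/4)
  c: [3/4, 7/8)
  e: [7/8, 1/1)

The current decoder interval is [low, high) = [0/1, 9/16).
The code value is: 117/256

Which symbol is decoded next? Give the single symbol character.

Interval width = high − low = 9/16 − 0/1 = 9/16
Scaled code = (code − low) / width = (117/256 − 0/1) / 9/16 = 13/16
  d: [0/1, 3/4) 
  c: [3/4, 7/8) ← scaled code falls here ✓
  e: [7/8, 1/1) 

Answer: c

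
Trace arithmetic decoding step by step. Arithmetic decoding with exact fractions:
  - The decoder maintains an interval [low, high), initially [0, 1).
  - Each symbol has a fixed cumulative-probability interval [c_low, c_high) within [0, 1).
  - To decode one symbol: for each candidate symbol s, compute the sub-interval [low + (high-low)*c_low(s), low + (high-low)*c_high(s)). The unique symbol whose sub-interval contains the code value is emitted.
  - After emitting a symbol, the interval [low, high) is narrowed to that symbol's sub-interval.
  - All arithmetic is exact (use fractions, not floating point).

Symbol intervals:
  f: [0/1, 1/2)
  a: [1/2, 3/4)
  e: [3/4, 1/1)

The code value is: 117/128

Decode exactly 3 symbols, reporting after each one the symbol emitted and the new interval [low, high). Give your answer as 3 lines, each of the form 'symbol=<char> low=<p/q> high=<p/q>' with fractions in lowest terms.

Answer: symbol=e low=3/4 high=1/1
symbol=a low=7/8 high=15/16
symbol=a low=29/32 high=59/64

Derivation:
Step 1: interval [0/1, 1/1), width = 1/1 - 0/1 = 1/1
  'f': [0/1 + 1/1*0/1, 0/1 + 1/1*1/2) = [0/1, 1/2)
  'a': [0/1 + 1/1*1/2, 0/1 + 1/1*3/4) = [1/2, 3/4)
  'e': [0/1 + 1/1*3/4, 0/1 + 1/1*1/1) = [3/4, 1/1) <- contains code 117/128
  emit 'e', narrow to [3/4, 1/1)
Step 2: interval [3/4, 1/1), width = 1/1 - 3/4 = 1/4
  'f': [3/4 + 1/4*0/1, 3/4 + 1/4*1/2) = [3/4, 7/8)
  'a': [3/4 + 1/4*1/2, 3/4 + 1/4*3/4) = [7/8, 15/16) <- contains code 117/128
  'e': [3/4 + 1/4*3/4, 3/4 + 1/4*1/1) = [15/16, 1/1)
  emit 'a', narrow to [7/8, 15/16)
Step 3: interval [7/8, 15/16), width = 15/16 - 7/8 = 1/16
  'f': [7/8 + 1/16*0/1, 7/8 + 1/16*1/2) = [7/8, 29/32)
  'a': [7/8 + 1/16*1/2, 7/8 + 1/16*3/4) = [29/32, 59/64) <- contains code 117/128
  'e': [7/8 + 1/16*3/4, 7/8 + 1/16*1/1) = [59/64, 15/16)
  emit 'a', narrow to [29/32, 59/64)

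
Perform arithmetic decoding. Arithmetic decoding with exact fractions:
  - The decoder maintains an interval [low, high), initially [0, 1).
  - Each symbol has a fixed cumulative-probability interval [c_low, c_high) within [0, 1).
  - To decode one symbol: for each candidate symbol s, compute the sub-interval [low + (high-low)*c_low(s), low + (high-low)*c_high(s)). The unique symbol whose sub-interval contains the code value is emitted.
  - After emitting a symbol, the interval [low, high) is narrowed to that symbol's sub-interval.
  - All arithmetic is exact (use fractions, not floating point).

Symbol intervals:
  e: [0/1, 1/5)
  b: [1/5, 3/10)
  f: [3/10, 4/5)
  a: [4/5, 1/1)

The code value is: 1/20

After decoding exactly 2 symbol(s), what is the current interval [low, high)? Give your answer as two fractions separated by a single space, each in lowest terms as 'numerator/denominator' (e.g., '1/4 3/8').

Answer: 1/25 3/50

Derivation:
Step 1: interval [0/1, 1/1), width = 1/1 - 0/1 = 1/1
  'e': [0/1 + 1/1*0/1, 0/1 + 1/1*1/5) = [0/1, 1/5) <- contains code 1/20
  'b': [0/1 + 1/1*1/5, 0/1 + 1/1*3/10) = [1/5, 3/10)
  'f': [0/1 + 1/1*3/10, 0/1 + 1/1*4/5) = [3/10, 4/5)
  'a': [0/1 + 1/1*4/5, 0/1 + 1/1*1/1) = [4/5, 1/1)
  emit 'e', narrow to [0/1, 1/5)
Step 2: interval [0/1, 1/5), width = 1/5 - 0/1 = 1/5
  'e': [0/1 + 1/5*0/1, 0/1 + 1/5*1/5) = [0/1, 1/25)
  'b': [0/1 + 1/5*1/5, 0/1 + 1/5*3/10) = [1/25, 3/50) <- contains code 1/20
  'f': [0/1 + 1/5*3/10, 0/1 + 1/5*4/5) = [3/50, 4/25)
  'a': [0/1 + 1/5*4/5, 0/1 + 1/5*1/1) = [4/25, 1/5)
  emit 'b', narrow to [1/25, 3/50)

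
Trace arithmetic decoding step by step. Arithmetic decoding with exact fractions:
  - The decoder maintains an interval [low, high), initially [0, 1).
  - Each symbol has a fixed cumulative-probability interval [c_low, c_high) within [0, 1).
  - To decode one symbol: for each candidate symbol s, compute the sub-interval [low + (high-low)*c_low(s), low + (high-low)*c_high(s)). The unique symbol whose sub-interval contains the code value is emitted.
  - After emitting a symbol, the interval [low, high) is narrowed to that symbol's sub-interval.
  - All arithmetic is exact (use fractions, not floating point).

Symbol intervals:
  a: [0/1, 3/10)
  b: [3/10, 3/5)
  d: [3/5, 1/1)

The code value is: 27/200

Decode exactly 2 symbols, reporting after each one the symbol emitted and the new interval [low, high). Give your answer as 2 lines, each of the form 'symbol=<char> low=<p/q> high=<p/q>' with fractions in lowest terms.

Answer: symbol=a low=0/1 high=3/10
symbol=b low=9/100 high=9/50

Derivation:
Step 1: interval [0/1, 1/1), width = 1/1 - 0/1 = 1/1
  'a': [0/1 + 1/1*0/1, 0/1 + 1/1*3/10) = [0/1, 3/10) <- contains code 27/200
  'b': [0/1 + 1/1*3/10, 0/1 + 1/1*3/5) = [3/10, 3/5)
  'd': [0/1 + 1/1*3/5, 0/1 + 1/1*1/1) = [3/5, 1/1)
  emit 'a', narrow to [0/1, 3/10)
Step 2: interval [0/1, 3/10), width = 3/10 - 0/1 = 3/10
  'a': [0/1 + 3/10*0/1, 0/1 + 3/10*3/10) = [0/1, 9/100)
  'b': [0/1 + 3/10*3/10, 0/1 + 3/10*3/5) = [9/100, 9/50) <- contains code 27/200
  'd': [0/1 + 3/10*3/5, 0/1 + 3/10*1/1) = [9/50, 3/10)
  emit 'b', narrow to [9/100, 9/50)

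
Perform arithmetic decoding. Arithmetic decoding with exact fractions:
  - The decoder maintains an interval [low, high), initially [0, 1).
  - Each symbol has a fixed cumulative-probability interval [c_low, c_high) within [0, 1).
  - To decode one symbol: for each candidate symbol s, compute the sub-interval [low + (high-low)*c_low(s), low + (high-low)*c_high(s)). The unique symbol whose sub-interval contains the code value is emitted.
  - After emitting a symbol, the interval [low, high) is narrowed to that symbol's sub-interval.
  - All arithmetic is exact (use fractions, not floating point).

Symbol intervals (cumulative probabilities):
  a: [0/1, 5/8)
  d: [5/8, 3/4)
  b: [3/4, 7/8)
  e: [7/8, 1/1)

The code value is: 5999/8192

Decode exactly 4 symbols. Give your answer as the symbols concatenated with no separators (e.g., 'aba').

Answer: dbbe

Derivation:
Step 1: interval [0/1, 1/1), width = 1/1 - 0/1 = 1/1
  'a': [0/1 + 1/1*0/1, 0/1 + 1/1*5/8) = [0/1, 5/8)
  'd': [0/1 + 1/1*5/8, 0/1 + 1/1*3/4) = [5/8, 3/4) <- contains code 5999/8192
  'b': [0/1 + 1/1*3/4, 0/1 + 1/1*7/8) = [3/4, 7/8)
  'e': [0/1 + 1/1*7/8, 0/1 + 1/1*1/1) = [7/8, 1/1)
  emit 'd', narrow to [5/8, 3/4)
Step 2: interval [5/8, 3/4), width = 3/4 - 5/8 = 1/8
  'a': [5/8 + 1/8*0/1, 5/8 + 1/8*5/8) = [5/8, 45/64)
  'd': [5/8 + 1/8*5/8, 5/8 + 1/8*3/4) = [45/64, 23/32)
  'b': [5/8 + 1/8*3/4, 5/8 + 1/8*7/8) = [23/32, 47/64) <- contains code 5999/8192
  'e': [5/8 + 1/8*7/8, 5/8 + 1/8*1/1) = [47/64, 3/4)
  emit 'b', narrow to [23/32, 47/64)
Step 3: interval [23/32, 47/64), width = 47/64 - 23/32 = 1/64
  'a': [23/32 + 1/64*0/1, 23/32 + 1/64*5/8) = [23/32, 373/512)
  'd': [23/32 + 1/64*5/8, 23/32 + 1/64*3/4) = [373/512, 187/256)
  'b': [23/32 + 1/64*3/4, 23/32 + 1/64*7/8) = [187/256, 375/512) <- contains code 5999/8192
  'e': [23/32 + 1/64*7/8, 23/32 + 1/64*1/1) = [375/512, 47/64)
  emit 'b', narrow to [187/256, 375/512)
Step 4: interval [187/256, 375/512), width = 375/512 - 187/256 = 1/512
  'a': [187/256 + 1/512*0/1, 187/256 + 1/512*5/8) = [187/256, 2997/4096)
  'd': [187/256 + 1/512*5/8, 187/256 + 1/512*3/4) = [2997/4096, 1499/2048)
  'b': [187/256 + 1/512*3/4, 187/256 + 1/512*7/8) = [1499/2048, 2999/4096)
  'e': [187/256 + 1/512*7/8, 187/256 + 1/512*1/1) = [2999/4096, 375/512) <- contains code 5999/8192
  emit 'e', narrow to [2999/4096, 375/512)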